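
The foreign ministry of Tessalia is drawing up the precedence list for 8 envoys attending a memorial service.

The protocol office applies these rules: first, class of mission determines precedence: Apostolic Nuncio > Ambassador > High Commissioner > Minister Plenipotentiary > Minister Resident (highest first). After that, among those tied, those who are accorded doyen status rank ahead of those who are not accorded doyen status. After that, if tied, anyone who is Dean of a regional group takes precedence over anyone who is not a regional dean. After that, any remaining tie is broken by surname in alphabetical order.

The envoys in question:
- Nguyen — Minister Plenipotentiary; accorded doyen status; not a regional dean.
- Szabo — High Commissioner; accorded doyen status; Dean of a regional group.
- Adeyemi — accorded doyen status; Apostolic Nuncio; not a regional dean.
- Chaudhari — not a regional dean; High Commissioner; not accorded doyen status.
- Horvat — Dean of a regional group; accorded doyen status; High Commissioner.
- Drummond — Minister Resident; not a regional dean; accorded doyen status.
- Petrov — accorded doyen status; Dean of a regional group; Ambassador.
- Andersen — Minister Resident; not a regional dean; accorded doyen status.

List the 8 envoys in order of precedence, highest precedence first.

By class of mission: Adeyemi (Apostolic Nuncio); then Petrov (Ambassador); then Horvat, Szabo and Chaudhari (High Commissioner); then Nguyen (Minister Plenipotentiary); then Andersen and Drummond (Minister Resident).
Among Horvat, Szabo and Chaudhari, accorded doyen status before not accorded doyen status: Horvat and Szabo (accorded doyen status) before Chaudhari (not accorded doyen status).
Horvat and Szabo are each Dean of a regional group, so the next rule applies.
Among Horvat and Szabo, alphabetically by surname: Horvat before Szabo.
Andersen and Drummond are each accorded doyen status, so the next rule applies.
Andersen and Drummond are each not a regional dean, so the next rule applies.
Among Andersen and Drummond, alphabetically by surname: Andersen before Drummond.
Full order: Adeyemi, Petrov, Horvat, Szabo, Chaudhari, Nguyen, Andersen, Drummond.

Adeyemi, Petrov, Horvat, Szabo, Chaudhari, Nguyen, Andersen, Drummond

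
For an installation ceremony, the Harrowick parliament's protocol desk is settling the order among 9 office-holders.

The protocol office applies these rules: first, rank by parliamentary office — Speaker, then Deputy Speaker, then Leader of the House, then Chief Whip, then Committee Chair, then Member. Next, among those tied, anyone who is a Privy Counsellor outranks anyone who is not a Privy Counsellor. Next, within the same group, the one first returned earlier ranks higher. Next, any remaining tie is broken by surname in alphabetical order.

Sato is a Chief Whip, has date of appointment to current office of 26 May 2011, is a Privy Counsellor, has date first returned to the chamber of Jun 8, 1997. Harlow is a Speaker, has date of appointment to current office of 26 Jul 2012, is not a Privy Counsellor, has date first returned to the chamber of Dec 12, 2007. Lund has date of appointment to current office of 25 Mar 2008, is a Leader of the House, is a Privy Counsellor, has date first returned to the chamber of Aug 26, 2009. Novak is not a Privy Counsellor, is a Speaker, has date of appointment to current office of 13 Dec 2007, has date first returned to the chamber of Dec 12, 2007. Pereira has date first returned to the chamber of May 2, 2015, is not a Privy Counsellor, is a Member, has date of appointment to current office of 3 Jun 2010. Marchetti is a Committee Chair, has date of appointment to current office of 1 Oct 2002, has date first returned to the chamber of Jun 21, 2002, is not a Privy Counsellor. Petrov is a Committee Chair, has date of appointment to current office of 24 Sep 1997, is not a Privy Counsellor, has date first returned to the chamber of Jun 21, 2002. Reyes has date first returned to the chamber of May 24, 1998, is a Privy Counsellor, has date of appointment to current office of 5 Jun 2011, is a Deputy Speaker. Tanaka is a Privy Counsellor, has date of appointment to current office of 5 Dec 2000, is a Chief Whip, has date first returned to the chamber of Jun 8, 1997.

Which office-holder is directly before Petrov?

Marchetti

By parliamentary office: Harlow and Novak (Speaker); then Reyes (Deputy Speaker); then Lund (Leader of the House); then Sato and Tanaka (Chief Whip); then Marchetti and Petrov (Committee Chair); then Pereira (Member).
Harlow and Novak are each not a Privy Counsellor, so the next rule applies.
Harlow and Novak both have date first returned to the chamber Dec 12, 2007, so the next rule applies.
Among Harlow and Novak, alphabetically by surname: Harlow before Novak.
Sato and Tanaka are each a Privy Counsellor, so the next rule applies.
Sato and Tanaka both have date first returned to the chamber Jun 8, 1997, so the next rule applies.
Among Sato and Tanaka, alphabetically by surname: Sato before Tanaka.
Marchetti and Petrov are each not a Privy Counsellor, so the next rule applies.
Marchetti and Petrov both have date first returned to the chamber Jun 21, 2002, so the next rule applies.
Among Marchetti and Petrov, alphabetically by surname: Marchetti before Petrov.
Order: Harlow, Novak, Reyes, Lund, Sato, Tanaka, Marchetti, Petrov, Pereira.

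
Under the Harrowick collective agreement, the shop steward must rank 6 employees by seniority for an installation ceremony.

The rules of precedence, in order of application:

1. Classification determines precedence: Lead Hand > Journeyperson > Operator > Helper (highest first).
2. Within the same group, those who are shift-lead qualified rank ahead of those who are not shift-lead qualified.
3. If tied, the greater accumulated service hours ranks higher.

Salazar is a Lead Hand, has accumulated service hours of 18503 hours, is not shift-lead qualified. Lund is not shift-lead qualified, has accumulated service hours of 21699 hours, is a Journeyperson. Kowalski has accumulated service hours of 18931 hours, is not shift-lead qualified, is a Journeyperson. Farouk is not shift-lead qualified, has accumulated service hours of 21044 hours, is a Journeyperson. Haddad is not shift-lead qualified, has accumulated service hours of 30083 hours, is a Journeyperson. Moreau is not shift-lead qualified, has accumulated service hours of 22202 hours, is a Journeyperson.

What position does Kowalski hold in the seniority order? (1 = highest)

By classification: Salazar (Lead Hand); then Haddad, Moreau, Lund, Farouk and Kowalski (Journeyperson).
Haddad, Moreau, Lund, Farouk and Kowalski are each not shift-lead qualified, so the next rule applies.
Among Haddad, Moreau, Lund, Farouk and Kowalski, by accumulated service hours (higher first): Haddad (30083 hours) before Moreau (22202 hours) before Lund (21699 hours) before Farouk (21044 hours) before Kowalski (18931 hours).
Order: Salazar, Haddad, Moreau, Lund, Farouk, Kowalski. So position 6.

6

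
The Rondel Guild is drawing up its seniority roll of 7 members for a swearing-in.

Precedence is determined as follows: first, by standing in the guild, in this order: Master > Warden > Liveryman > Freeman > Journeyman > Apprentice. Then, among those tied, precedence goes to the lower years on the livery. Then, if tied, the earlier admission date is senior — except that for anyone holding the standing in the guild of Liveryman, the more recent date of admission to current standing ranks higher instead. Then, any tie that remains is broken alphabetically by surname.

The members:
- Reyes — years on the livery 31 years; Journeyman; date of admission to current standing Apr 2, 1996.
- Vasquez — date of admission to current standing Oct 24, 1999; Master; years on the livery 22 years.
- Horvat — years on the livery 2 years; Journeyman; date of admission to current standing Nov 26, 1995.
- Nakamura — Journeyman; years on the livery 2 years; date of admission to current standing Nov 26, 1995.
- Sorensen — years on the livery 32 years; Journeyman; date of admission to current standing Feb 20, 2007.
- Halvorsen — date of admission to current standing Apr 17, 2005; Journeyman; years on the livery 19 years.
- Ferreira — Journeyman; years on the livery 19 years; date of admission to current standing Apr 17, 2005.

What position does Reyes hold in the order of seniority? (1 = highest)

6

By standing in the guild: Vasquez (Master); then Horvat, Nakamura, Ferreira, Halvorsen, Reyes and Sorensen (Journeyman).
Among Horvat, Nakamura, Ferreira, Halvorsen, Reyes and Sorensen, by years on the livery (lower first): Horvat and Nakamura (2 years) before Ferreira and Halvorsen (19 years) before Reyes (31 years) before Sorensen (32 years).
Horvat and Nakamura both have date of admission to current standing Nov 26, 1995, so the next rule applies.
Among Horvat and Nakamura, alphabetically by surname: Horvat before Nakamura.
Ferreira and Halvorsen both have date of admission to current standing Apr 17, 2005, so the next rule applies.
Among Ferreira and Halvorsen, alphabetically by surname: Ferreira before Halvorsen.
Order: Vasquez, Horvat, Nakamura, Ferreira, Halvorsen, Reyes, Sorensen. So position 6.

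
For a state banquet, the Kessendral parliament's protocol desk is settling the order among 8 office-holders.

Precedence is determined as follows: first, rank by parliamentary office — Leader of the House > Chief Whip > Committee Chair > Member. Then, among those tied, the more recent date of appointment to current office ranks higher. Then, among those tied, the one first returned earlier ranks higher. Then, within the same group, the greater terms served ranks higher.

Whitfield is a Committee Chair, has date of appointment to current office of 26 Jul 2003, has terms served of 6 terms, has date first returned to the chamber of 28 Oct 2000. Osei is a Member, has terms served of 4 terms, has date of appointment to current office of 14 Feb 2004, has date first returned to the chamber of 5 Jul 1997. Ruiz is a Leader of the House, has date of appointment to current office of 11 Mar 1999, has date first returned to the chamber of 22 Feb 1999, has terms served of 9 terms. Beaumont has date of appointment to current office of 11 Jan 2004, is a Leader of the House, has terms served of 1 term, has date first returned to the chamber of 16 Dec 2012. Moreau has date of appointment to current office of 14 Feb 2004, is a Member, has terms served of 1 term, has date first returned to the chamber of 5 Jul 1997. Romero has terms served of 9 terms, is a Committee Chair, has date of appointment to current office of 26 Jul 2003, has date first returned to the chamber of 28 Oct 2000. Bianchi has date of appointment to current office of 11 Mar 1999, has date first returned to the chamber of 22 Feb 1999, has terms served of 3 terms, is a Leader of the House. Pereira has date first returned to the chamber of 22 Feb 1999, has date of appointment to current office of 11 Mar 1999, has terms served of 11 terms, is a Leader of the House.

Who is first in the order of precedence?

Beaumont

By parliamentary office: Beaumont, Pereira, Ruiz and Bianchi (Leader of the House); then Romero and Whitfield (Committee Chair); then Osei and Moreau (Member).
Among Beaumont, Pereira, Ruiz and Bianchi, by date of appointment to current office (later first): Beaumont (11 Jan 2004) before Pereira, Ruiz and Bianchi (11 Mar 1999).
Pereira, Ruiz and Bianchi all have date first returned to the chamber 22 Feb 1999, so the next rule applies.
Among Pereira, Ruiz and Bianchi, by terms served (higher first): Pereira (11 terms) before Ruiz (9 terms) before Bianchi (3 terms).
Romero and Whitfield both have date of appointment to current office 26 Jul 2003, so the next rule applies.
Romero and Whitfield both have date first returned to the chamber 28 Oct 2000, so the next rule applies.
Among Romero and Whitfield, by terms served (higher first): Romero (9 terms) before Whitfield (6 terms).
Osei and Moreau both have date of appointment to current office 14 Feb 2004, so the next rule applies.
Osei and Moreau both have date first returned to the chamber 5 Jul 1997, so the next rule applies.
Among Osei and Moreau, by terms served (higher first): Osei (4 terms) before Moreau (1 term).
Order: Beaumont, Pereira, Ruiz, Bianchi, Romero, Whitfield, Osei, Moreau.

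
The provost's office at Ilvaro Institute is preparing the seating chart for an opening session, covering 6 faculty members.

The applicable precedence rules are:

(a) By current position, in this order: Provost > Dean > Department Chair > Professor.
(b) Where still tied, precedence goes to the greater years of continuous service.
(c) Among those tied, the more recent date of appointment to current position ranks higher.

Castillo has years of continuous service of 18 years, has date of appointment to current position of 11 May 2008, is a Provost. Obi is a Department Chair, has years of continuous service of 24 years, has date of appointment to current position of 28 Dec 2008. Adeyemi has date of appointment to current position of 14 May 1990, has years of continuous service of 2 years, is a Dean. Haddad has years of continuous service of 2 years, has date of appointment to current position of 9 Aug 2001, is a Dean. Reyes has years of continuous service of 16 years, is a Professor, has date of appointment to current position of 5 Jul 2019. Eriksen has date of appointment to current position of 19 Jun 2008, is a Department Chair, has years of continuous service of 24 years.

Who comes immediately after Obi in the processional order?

Eriksen

By current position: Castillo (Provost); then Haddad and Adeyemi (Dean); then Obi and Eriksen (Department Chair); then Reyes (Professor).
Haddad and Adeyemi both have years of continuous service 2 years, so the next rule applies.
Among Haddad and Adeyemi, by date of appointment to current position (later first): Haddad (9 Aug 2001) before Adeyemi (14 May 1990).
Obi and Eriksen both have years of continuous service 24 years, so the next rule applies.
Among Obi and Eriksen, by date of appointment to current position (later first): Obi (28 Dec 2008) before Eriksen (19 Jun 2008).
Order: Castillo, Haddad, Adeyemi, Obi, Eriksen, Reyes.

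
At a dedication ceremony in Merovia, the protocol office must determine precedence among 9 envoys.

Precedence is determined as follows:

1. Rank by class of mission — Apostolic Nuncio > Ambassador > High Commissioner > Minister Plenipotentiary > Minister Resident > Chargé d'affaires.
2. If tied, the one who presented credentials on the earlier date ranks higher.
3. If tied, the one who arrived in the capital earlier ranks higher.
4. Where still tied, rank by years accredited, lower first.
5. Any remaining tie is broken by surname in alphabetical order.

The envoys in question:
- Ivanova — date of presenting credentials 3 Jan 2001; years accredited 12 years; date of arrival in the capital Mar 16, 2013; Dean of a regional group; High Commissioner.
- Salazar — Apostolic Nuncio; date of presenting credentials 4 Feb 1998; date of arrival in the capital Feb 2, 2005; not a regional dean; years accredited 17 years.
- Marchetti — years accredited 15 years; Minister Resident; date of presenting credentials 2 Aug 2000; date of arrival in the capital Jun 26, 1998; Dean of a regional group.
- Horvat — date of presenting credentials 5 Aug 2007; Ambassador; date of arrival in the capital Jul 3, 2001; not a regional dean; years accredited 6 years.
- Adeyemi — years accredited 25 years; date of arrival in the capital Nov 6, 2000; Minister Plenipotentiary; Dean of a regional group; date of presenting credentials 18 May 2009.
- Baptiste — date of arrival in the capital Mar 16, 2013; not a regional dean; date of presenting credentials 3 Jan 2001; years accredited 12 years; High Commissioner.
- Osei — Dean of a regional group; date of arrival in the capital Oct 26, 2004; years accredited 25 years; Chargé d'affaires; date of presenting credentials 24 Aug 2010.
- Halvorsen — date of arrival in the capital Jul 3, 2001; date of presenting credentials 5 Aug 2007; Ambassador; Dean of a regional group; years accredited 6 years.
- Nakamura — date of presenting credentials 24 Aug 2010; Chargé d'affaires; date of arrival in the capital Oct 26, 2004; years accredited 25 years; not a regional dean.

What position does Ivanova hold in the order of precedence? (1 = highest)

5

By class of mission: Salazar (Apostolic Nuncio); then Halvorsen and Horvat (Ambassador); then Baptiste and Ivanova (High Commissioner); then Adeyemi (Minister Plenipotentiary); then Marchetti (Minister Resident); then Nakamura and Osei (Chargé d'affaires).
Halvorsen and Horvat both have date of presenting credentials 5 Aug 2007, so the next rule applies.
Halvorsen and Horvat both have date of arrival in the capital Jul 3, 2001, so the next rule applies.
Halvorsen and Horvat both have years accredited 6 years, so the next rule applies.
Among Halvorsen and Horvat, alphabetically by surname: Halvorsen before Horvat.
Baptiste and Ivanova both have date of presenting credentials 3 Jan 2001, so the next rule applies.
Baptiste and Ivanova both have date of arrival in the capital Mar 16, 2013, so the next rule applies.
Baptiste and Ivanova both have years accredited 12 years, so the next rule applies.
Among Baptiste and Ivanova, alphabetically by surname: Baptiste before Ivanova.
Nakamura and Osei both have date of presenting credentials 24 Aug 2010, so the next rule applies.
Nakamura and Osei both have date of arrival in the capital Oct 26, 2004, so the next rule applies.
Nakamura and Osei both have years accredited 25 years, so the next rule applies.
Among Nakamura and Osei, alphabetically by surname: Nakamura before Osei.
Order: Salazar, Halvorsen, Horvat, Baptiste, Ivanova, Adeyemi, Marchetti, Nakamura, Osei. So position 5.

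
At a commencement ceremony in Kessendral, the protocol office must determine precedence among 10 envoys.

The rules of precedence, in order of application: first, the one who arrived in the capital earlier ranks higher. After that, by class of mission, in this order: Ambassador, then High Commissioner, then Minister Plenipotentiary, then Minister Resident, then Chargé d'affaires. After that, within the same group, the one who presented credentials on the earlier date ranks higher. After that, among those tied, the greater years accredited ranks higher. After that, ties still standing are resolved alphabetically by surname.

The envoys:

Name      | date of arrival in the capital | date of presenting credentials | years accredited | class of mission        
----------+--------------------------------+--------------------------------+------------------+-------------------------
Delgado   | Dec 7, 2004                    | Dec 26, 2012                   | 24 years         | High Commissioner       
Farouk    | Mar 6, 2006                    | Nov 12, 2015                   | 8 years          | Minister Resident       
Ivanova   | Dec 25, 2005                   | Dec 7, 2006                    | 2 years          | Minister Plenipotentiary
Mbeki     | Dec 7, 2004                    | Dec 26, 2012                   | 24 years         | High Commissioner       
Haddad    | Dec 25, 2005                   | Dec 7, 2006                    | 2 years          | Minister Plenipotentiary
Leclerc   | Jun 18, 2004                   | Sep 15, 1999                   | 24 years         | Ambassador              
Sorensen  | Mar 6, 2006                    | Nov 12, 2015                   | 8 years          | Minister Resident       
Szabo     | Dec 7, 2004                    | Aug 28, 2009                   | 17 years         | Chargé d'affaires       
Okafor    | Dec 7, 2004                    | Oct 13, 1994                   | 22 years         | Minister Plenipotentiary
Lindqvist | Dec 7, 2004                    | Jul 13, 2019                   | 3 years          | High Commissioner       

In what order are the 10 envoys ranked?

Leclerc, Delgado, Mbeki, Lindqvist, Okafor, Szabo, Haddad, Ivanova, Farouk, Sorensen

By date of arrival in the capital (earlier first): Leclerc (Jun 18, 2004); then Delgado, Mbeki, Lindqvist, Okafor and Szabo (each Dec 7, 2004); then Haddad and Ivanova (both Dec 25, 2005); then Farouk and Sorensen (both Mar 6, 2006).
Among Delgado, Mbeki, Lindqvist, Okafor and Szabo, by class of mission: Delgado, Mbeki and Lindqvist (High Commissioner) before Okafor (Minister Plenipotentiary) before Szabo (Chargé d'affaires).
Among Delgado, Mbeki and Lindqvist, by date of presenting credentials (earlier first): Delgado and Mbeki (Dec 26, 2012) before Lindqvist (Jul 13, 2019).
Delgado and Mbeki both have years accredited 24 years, so the next rule applies.
Among Delgado and Mbeki, alphabetically by surname: Delgado before Mbeki.
Haddad and Ivanova are each Minister Plenipotentiary, so the next rule applies.
Haddad and Ivanova both have date of presenting credentials Dec 7, 2006, so the next rule applies.
Haddad and Ivanova both have years accredited 2 years, so the next rule applies.
Among Haddad and Ivanova, alphabetically by surname: Haddad before Ivanova.
Farouk and Sorensen are each Minister Resident, so the next rule applies.
Farouk and Sorensen both have date of presenting credentials Nov 12, 2015, so the next rule applies.
Farouk and Sorensen both have years accredited 8 years, so the next rule applies.
Among Farouk and Sorensen, alphabetically by surname: Farouk before Sorensen.
Full order: Leclerc, Delgado, Mbeki, Lindqvist, Okafor, Szabo, Haddad, Ivanova, Farouk, Sorensen.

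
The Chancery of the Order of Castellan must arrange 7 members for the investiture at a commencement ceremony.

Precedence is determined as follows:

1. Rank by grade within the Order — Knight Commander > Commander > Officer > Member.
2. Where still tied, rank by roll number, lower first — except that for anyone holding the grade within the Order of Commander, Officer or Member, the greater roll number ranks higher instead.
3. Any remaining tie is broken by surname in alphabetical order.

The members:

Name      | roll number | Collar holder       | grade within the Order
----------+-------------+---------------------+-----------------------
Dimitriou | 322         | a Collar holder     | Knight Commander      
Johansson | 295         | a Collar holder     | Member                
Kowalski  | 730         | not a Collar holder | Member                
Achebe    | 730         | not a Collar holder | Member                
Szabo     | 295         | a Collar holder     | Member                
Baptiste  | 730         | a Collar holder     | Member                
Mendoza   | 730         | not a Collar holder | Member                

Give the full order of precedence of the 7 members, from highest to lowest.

Dimitriou, Achebe, Baptiste, Kowalski, Mendoza, Johansson, Szabo

By grade within the Order: Dimitriou (Knight Commander); then Achebe, Baptiste, Kowalski, Mendoza, Johansson and Szabo (Member).
Among Achebe, Baptiste, Kowalski, Mendoza, Johansson and Szabo, by roll number (higher first) (reversed rule for this group): Achebe, Baptiste, Kowalski and Mendoza (730) before Johansson and Szabo (295).
Among Achebe, Baptiste, Kowalski and Mendoza, alphabetically by surname: Achebe before Baptiste before Kowalski before Mendoza.
Among Johansson and Szabo, alphabetically by surname: Johansson before Szabo.
Full order: Dimitriou, Achebe, Baptiste, Kowalski, Mendoza, Johansson, Szabo.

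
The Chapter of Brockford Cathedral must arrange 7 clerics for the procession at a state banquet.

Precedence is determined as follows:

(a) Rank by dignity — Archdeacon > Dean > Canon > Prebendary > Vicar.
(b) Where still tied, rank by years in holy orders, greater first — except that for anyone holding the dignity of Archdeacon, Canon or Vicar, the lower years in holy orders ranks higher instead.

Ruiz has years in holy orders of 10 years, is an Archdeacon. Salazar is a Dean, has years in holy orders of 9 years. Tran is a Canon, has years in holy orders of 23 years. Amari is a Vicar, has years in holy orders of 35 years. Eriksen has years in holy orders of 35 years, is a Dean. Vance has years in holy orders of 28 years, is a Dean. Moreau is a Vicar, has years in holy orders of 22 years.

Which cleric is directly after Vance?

By dignity: Ruiz (Archdeacon); then Eriksen, Vance and Salazar (Dean); then Tran (Canon); then Moreau and Amari (Vicar).
Among Eriksen, Vance and Salazar, by years in holy orders (higher first): Eriksen (35 years) before Vance (28 years) before Salazar (9 years).
Among Moreau and Amari, by years in holy orders (lower first) (reversed rule for this group): Moreau (22 years) before Amari (35 years).
Order: Ruiz, Eriksen, Vance, Salazar, Tran, Moreau, Amari.

Salazar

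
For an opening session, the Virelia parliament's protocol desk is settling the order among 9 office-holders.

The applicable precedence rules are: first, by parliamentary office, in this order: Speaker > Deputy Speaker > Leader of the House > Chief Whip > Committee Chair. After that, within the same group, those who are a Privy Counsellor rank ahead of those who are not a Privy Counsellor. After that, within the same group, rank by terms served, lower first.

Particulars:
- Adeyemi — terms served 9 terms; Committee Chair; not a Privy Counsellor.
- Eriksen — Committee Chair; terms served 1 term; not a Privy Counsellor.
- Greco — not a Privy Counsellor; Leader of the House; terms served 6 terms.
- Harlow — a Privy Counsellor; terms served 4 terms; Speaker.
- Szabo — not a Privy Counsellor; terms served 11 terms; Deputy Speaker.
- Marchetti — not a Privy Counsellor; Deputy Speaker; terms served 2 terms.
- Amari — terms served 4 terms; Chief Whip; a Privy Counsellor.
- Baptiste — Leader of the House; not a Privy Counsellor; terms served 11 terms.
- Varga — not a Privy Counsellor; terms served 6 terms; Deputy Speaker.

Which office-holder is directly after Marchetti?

Varga

By parliamentary office: Harlow (Speaker); then Marchetti, Varga and Szabo (Deputy Speaker); then Greco and Baptiste (Leader of the House); then Amari (Chief Whip); then Eriksen and Adeyemi (Committee Chair).
Marchetti, Varga and Szabo are each not a Privy Counsellor, so the next rule applies.
Among Marchetti, Varga and Szabo, by terms served (lower first): Marchetti (2 terms) before Varga (6 terms) before Szabo (11 terms).
Greco and Baptiste are each not a Privy Counsellor, so the next rule applies.
Among Greco and Baptiste, by terms served (lower first): Greco (6 terms) before Baptiste (11 terms).
Eriksen and Adeyemi are each not a Privy Counsellor, so the next rule applies.
Among Eriksen and Adeyemi, by terms served (lower first): Eriksen (1 term) before Adeyemi (9 terms).
Order: Harlow, Marchetti, Varga, Szabo, Greco, Baptiste, Amari, Eriksen, Adeyemi.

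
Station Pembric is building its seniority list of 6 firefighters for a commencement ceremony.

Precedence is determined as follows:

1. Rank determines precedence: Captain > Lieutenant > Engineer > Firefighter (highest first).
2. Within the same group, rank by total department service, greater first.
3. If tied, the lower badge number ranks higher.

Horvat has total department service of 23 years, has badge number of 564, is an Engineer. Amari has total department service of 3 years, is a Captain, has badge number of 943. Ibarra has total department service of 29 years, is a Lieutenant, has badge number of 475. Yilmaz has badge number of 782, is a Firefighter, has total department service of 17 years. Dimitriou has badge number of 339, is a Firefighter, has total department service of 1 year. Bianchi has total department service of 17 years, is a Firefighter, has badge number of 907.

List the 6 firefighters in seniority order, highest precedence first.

By rank: Amari (Captain); then Ibarra (Lieutenant); then Horvat (Engineer); then Yilmaz, Bianchi and Dimitriou (Firefighter).
Among Yilmaz, Bianchi and Dimitriou, by total department service (higher first): Yilmaz and Bianchi (17 years) before Dimitriou (1 year).
Among Yilmaz and Bianchi, by badge number (lower first): Yilmaz (782) before Bianchi (907).
Full order: Amari, Ibarra, Horvat, Yilmaz, Bianchi, Dimitriou.

Amari, Ibarra, Horvat, Yilmaz, Bianchi, Dimitriou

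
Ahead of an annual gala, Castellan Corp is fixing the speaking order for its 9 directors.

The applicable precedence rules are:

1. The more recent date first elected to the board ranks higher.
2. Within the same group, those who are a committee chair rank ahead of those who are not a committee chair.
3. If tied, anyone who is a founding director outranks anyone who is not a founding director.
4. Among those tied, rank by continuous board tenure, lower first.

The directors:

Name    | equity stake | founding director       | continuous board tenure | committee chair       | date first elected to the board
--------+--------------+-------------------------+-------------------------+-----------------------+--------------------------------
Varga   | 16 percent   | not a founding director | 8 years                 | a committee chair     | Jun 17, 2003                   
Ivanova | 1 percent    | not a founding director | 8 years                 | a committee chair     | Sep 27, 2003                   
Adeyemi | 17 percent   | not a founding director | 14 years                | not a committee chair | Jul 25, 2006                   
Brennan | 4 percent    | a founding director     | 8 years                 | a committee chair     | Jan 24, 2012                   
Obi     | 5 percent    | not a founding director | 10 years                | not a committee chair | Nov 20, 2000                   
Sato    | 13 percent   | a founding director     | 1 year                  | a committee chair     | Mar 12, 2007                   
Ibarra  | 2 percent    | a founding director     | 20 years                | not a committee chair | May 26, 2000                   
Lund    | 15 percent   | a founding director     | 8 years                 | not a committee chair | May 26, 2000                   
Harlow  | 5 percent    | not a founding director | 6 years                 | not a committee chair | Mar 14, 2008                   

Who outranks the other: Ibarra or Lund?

By date first elected to the board (later first): Brennan (Jan 24, 2012); then Harlow (Mar 14, 2008); then Sato (Mar 12, 2007); then Adeyemi (Jul 25, 2006); then Ivanova (Sep 27, 2003); then Varga (Jun 17, 2003); then Obi (Nov 20, 2000); then Lund and Ibarra (both May 26, 2000).
Lund and Ibarra are each not a committee chair, so the next rule applies.
Lund and Ibarra are each a founding director, so the next rule applies.
Among Lund and Ibarra, by continuous board tenure (lower first): Lund (8 years) before Ibarra (20 years).
So Lund takes precedence.

Lund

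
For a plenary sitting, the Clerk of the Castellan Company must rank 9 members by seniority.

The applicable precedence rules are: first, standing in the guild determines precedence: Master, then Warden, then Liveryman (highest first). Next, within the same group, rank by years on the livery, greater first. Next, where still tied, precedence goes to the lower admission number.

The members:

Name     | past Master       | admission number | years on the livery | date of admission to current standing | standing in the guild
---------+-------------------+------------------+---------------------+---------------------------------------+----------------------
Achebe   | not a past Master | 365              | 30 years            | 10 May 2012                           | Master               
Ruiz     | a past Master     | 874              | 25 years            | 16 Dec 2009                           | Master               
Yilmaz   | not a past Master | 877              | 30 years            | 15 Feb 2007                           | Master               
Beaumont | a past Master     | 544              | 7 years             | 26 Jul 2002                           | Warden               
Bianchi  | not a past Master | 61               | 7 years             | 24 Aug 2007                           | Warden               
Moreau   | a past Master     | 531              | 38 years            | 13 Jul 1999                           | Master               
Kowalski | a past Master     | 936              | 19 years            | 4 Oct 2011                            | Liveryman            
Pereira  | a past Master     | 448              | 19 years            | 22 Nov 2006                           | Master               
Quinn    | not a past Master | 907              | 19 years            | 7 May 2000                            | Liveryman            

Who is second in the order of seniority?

Achebe

By standing in the guild: Moreau, Achebe, Yilmaz, Ruiz and Pereira (Master); then Bianchi and Beaumont (Warden); then Quinn and Kowalski (Liveryman).
Among Moreau, Achebe, Yilmaz, Ruiz and Pereira, by years on the livery (higher first): Moreau (38 years) before Achebe and Yilmaz (30 years) before Ruiz (25 years) before Pereira (19 years).
Among Achebe and Yilmaz, by admission number (lower first): Achebe (365) before Yilmaz (877).
Bianchi and Beaumont both have years on the livery 7 years, so the next rule applies.
Among Bianchi and Beaumont, by admission number (lower first): Bianchi (61) before Beaumont (544).
Quinn and Kowalski both have years on the livery 19 years, so the next rule applies.
Among Quinn and Kowalski, by admission number (lower first): Quinn (907) before Kowalski (936).
Order: Moreau, Achebe, Yilmaz, Ruiz, Pereira, Bianchi, Beaumont, Quinn, Kowalski.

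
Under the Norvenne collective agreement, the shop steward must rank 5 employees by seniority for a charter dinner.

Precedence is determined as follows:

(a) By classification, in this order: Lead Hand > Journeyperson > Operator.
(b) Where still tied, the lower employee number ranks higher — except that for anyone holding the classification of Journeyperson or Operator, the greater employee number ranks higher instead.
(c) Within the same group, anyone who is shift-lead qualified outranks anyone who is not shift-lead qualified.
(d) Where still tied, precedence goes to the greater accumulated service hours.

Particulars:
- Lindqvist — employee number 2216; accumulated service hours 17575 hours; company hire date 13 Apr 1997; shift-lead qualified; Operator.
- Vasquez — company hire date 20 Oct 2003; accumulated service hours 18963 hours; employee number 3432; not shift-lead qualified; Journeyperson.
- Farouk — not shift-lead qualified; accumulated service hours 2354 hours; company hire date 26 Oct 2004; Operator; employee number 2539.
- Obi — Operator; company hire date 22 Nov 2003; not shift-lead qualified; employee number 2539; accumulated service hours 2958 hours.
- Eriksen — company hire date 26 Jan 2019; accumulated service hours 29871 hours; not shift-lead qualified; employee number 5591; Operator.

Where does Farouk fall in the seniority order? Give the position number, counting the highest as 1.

By classification: Vasquez (Journeyperson); then Eriksen, Obi, Farouk and Lindqvist (Operator).
Among Eriksen, Obi, Farouk and Lindqvist, by employee number (higher first) (reversed rule for this group): Eriksen (5591) before Obi and Farouk (2539) before Lindqvist (2216).
Obi and Farouk are each not shift-lead qualified, so the next rule applies.
Among Obi and Farouk, by accumulated service hours (higher first): Obi (2958 hours) before Farouk (2354 hours).
Order: Vasquez, Eriksen, Obi, Farouk, Lindqvist. So position 4.

4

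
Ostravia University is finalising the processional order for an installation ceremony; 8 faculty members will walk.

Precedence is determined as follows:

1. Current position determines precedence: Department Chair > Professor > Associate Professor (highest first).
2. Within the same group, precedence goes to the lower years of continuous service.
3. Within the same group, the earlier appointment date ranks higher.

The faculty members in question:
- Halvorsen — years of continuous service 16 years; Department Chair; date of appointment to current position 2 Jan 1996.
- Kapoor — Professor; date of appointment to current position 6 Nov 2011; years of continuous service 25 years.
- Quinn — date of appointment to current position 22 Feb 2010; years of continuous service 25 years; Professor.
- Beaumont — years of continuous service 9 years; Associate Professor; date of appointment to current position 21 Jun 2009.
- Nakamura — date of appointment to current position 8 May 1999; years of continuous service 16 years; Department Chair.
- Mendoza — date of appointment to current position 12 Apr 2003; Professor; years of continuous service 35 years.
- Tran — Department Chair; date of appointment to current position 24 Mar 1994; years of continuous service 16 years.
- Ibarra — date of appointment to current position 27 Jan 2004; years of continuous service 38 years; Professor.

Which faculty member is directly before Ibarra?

By current position: Tran, Halvorsen and Nakamura (Department Chair); then Quinn, Kapoor, Mendoza and Ibarra (Professor); then Beaumont (Associate Professor).
Tran, Halvorsen and Nakamura all have years of continuous service 16 years, so the next rule applies.
Among Tran, Halvorsen and Nakamura, by date of appointment to current position (earlier first): Tran (24 Mar 1994) before Halvorsen (2 Jan 1996) before Nakamura (8 May 1999).
Among Quinn, Kapoor, Mendoza and Ibarra, by years of continuous service (lower first): Quinn and Kapoor (25 years) before Mendoza (35 years) before Ibarra (38 years).
Among Quinn and Kapoor, by date of appointment to current position (earlier first): Quinn (22 Feb 2010) before Kapoor (6 Nov 2011).
Order: Tran, Halvorsen, Nakamura, Quinn, Kapoor, Mendoza, Ibarra, Beaumont.

Mendoza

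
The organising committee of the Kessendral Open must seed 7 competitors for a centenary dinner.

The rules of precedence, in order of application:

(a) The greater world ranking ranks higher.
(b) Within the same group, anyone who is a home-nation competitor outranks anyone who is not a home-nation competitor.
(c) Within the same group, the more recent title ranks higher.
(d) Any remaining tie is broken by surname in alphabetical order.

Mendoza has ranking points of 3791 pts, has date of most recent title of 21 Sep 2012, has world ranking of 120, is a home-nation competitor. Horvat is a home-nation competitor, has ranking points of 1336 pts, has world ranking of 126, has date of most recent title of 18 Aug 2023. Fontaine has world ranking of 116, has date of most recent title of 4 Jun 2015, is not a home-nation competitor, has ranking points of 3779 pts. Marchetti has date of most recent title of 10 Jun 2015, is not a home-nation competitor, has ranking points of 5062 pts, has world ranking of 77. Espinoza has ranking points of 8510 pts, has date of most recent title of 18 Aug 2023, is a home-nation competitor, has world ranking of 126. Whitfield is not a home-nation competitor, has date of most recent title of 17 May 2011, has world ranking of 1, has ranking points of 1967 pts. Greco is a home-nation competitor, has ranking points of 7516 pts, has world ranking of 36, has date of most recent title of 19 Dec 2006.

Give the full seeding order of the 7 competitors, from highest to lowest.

By world ranking (higher first): Espinoza and Horvat (both 126); then Mendoza (120); then Fontaine (116); then Marchetti (77); then Greco (36); then Whitfield (1).
Espinoza and Horvat are each a home-nation competitor, so the next rule applies.
Espinoza and Horvat both have date of most recent title 18 Aug 2023, so the next rule applies.
Among Espinoza and Horvat, alphabetically by surname: Espinoza before Horvat.
Full order: Espinoza, Horvat, Mendoza, Fontaine, Marchetti, Greco, Whitfield.

Espinoza, Horvat, Mendoza, Fontaine, Marchetti, Greco, Whitfield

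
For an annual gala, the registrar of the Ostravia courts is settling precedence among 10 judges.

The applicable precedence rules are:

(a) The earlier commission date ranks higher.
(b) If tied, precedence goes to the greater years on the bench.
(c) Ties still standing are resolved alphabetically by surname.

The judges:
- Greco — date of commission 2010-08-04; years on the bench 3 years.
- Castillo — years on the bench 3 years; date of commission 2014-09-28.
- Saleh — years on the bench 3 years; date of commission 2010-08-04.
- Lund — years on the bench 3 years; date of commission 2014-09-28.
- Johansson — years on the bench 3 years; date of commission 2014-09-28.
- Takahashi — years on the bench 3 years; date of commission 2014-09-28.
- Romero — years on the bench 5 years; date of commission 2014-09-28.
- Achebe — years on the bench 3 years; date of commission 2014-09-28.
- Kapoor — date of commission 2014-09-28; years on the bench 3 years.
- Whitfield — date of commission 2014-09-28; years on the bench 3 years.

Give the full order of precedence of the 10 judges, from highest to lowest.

Greco, Saleh, Romero, Achebe, Castillo, Johansson, Kapoor, Lund, Takahashi, Whitfield

By date of commission (earlier first): Greco and Saleh (both 2010-08-04); then Romero, Achebe, Castillo, Johansson, Kapoor, Lund, Takahashi and Whitfield (each 2014-09-28).
Greco and Saleh both have years on the bench 3 years, so the next rule applies.
Among Greco and Saleh, alphabetically by surname: Greco before Saleh.
Among Romero, Achebe, Castillo, Johansson, Kapoor, Lund, Takahashi and Whitfield, by years on the bench (higher first): Romero (5 years) before Achebe, Castillo, Johansson, Kapoor, Lund, Takahashi and Whitfield (3 years).
Among Achebe, Castillo, Johansson, Kapoor, Lund, Takahashi and Whitfield, alphabetically by surname: Achebe before Castillo before Johansson before Kapoor before Lund before Takahashi before Whitfield.
Full order: Greco, Saleh, Romero, Achebe, Castillo, Johansson, Kapoor, Lund, Takahashi, Whitfield.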